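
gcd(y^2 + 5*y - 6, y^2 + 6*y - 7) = y - 1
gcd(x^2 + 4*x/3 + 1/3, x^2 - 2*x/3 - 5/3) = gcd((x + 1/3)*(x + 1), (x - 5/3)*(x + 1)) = x + 1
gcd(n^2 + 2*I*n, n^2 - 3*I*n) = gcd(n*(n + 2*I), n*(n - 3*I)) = n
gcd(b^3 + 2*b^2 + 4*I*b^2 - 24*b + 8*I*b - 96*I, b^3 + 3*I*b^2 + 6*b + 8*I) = b + 4*I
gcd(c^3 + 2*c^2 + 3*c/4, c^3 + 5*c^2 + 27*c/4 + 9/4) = c^2 + 2*c + 3/4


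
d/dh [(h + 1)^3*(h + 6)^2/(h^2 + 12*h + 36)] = 3*h^2 + 6*h + 3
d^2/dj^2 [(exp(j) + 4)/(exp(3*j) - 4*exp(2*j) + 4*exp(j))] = 4*(exp(3*j) + 10*exp(2*j) - 8*exp(j) + 4)*exp(-j)/(exp(4*j) - 8*exp(3*j) + 24*exp(2*j) - 32*exp(j) + 16)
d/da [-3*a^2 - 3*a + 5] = -6*a - 3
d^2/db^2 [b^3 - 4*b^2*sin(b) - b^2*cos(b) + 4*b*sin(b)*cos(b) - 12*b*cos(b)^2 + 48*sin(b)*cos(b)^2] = 4*b^2*sin(b) + b^2*cos(b) + 4*b*sin(b) - 8*b*sin(2*b) - 16*b*cos(b) + 24*b*cos(2*b) + 6*b - 20*sin(b) + 24*sin(2*b) - 108*sin(3*b) - 2*cos(b) + 8*cos(2*b)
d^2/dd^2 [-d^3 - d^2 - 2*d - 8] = -6*d - 2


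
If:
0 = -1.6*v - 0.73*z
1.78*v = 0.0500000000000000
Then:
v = 0.03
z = -0.06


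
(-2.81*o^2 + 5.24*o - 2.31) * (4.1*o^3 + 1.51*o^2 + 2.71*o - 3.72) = -11.521*o^5 + 17.2409*o^4 - 9.1737*o^3 + 21.1655*o^2 - 25.7529*o + 8.5932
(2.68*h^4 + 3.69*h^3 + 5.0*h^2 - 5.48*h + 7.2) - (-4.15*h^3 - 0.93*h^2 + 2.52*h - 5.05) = 2.68*h^4 + 7.84*h^3 + 5.93*h^2 - 8.0*h + 12.25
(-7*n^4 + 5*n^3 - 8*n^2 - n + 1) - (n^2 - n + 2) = -7*n^4 + 5*n^3 - 9*n^2 - 1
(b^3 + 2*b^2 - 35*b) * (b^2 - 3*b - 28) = b^5 - b^4 - 69*b^3 + 49*b^2 + 980*b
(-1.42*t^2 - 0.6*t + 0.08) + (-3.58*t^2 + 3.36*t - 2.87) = -5.0*t^2 + 2.76*t - 2.79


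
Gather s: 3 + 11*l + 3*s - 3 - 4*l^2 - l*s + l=-4*l^2 + 12*l + s*(3 - l)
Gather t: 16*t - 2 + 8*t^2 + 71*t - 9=8*t^2 + 87*t - 11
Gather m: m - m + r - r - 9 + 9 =0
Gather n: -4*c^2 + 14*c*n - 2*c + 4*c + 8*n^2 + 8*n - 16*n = -4*c^2 + 2*c + 8*n^2 + n*(14*c - 8)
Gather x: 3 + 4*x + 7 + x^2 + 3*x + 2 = x^2 + 7*x + 12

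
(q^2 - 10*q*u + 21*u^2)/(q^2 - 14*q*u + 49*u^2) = (q - 3*u)/(q - 7*u)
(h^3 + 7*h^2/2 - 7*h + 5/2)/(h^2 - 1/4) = 2*(h^2 + 4*h - 5)/(2*h + 1)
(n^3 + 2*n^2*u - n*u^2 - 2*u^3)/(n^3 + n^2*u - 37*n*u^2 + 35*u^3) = (-n^2 - 3*n*u - 2*u^2)/(-n^2 - 2*n*u + 35*u^2)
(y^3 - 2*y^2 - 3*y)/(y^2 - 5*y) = (y^2 - 2*y - 3)/(y - 5)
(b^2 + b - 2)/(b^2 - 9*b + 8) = (b + 2)/(b - 8)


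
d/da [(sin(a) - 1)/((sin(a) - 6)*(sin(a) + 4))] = (2*sin(a) + cos(a)^2 - 27)*cos(a)/((sin(a) - 6)^2*(sin(a) + 4)^2)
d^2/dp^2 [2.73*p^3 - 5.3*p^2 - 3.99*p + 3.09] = 16.38*p - 10.6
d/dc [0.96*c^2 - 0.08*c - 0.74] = 1.92*c - 0.08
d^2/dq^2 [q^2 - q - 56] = 2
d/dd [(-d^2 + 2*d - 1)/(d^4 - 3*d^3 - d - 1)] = (2*(d - 1)*(-d^4 + 3*d^3 + d + 1) - (d^2 - 2*d + 1)*(-4*d^3 + 9*d^2 + 1))/(-d^4 + 3*d^3 + d + 1)^2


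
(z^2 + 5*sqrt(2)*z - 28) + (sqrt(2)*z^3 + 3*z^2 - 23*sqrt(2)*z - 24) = sqrt(2)*z^3 + 4*z^2 - 18*sqrt(2)*z - 52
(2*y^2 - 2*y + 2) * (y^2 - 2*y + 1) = 2*y^4 - 6*y^3 + 8*y^2 - 6*y + 2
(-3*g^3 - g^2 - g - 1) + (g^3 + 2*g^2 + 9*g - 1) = -2*g^3 + g^2 + 8*g - 2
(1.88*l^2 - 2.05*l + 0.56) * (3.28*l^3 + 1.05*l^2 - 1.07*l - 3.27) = 6.1664*l^5 - 4.75*l^4 - 2.3273*l^3 - 3.3661*l^2 + 6.1043*l - 1.8312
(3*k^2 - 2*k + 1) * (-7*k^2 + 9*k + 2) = -21*k^4 + 41*k^3 - 19*k^2 + 5*k + 2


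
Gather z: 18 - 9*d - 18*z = -9*d - 18*z + 18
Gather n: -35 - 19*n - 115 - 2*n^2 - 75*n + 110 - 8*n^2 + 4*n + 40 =-10*n^2 - 90*n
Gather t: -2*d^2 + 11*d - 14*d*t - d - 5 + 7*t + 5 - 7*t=-2*d^2 - 14*d*t + 10*d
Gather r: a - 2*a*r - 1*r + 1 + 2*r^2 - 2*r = a + 2*r^2 + r*(-2*a - 3) + 1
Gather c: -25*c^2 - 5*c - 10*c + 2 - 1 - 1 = -25*c^2 - 15*c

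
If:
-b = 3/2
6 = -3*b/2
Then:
No Solution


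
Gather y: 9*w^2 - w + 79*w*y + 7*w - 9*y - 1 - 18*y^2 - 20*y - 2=9*w^2 + 6*w - 18*y^2 + y*(79*w - 29) - 3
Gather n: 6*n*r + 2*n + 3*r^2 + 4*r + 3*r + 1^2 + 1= n*(6*r + 2) + 3*r^2 + 7*r + 2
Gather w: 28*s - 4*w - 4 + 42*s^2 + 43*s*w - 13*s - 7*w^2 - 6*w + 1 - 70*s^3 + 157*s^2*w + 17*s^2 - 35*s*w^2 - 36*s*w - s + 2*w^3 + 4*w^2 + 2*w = -70*s^3 + 59*s^2 + 14*s + 2*w^3 + w^2*(-35*s - 3) + w*(157*s^2 + 7*s - 8) - 3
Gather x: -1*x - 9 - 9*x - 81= -10*x - 90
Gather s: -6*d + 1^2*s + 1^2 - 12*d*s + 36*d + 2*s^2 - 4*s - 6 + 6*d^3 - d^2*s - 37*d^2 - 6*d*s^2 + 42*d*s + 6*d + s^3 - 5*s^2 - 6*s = 6*d^3 - 37*d^2 + 36*d + s^3 + s^2*(-6*d - 3) + s*(-d^2 + 30*d - 9) - 5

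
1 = 1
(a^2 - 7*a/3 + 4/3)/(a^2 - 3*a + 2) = (a - 4/3)/(a - 2)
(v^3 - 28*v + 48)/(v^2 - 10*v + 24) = (v^2 + 4*v - 12)/(v - 6)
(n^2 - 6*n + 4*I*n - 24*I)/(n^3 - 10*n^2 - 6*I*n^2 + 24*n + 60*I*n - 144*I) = (n + 4*I)/(n^2 + n*(-4 - 6*I) + 24*I)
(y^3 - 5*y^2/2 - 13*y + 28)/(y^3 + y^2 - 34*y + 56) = (y + 7/2)/(y + 7)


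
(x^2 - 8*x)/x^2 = (x - 8)/x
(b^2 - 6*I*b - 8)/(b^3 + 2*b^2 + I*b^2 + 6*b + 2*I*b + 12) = (b - 4*I)/(b^2 + b*(2 + 3*I) + 6*I)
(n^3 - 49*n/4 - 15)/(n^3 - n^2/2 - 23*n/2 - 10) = (n + 3/2)/(n + 1)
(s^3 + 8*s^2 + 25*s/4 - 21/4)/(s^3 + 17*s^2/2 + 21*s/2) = (s - 1/2)/s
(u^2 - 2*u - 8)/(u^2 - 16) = (u + 2)/(u + 4)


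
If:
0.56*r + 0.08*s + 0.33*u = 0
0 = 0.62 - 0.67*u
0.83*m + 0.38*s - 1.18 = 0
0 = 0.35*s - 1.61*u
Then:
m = -0.53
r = -1.15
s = 4.26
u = 0.93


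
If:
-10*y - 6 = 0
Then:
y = -3/5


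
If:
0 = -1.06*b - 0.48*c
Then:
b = -0.452830188679245*c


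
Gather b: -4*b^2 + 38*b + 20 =-4*b^2 + 38*b + 20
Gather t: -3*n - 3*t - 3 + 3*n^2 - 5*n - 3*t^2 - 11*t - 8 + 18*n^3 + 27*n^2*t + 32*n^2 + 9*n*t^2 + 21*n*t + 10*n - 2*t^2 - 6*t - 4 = 18*n^3 + 35*n^2 + 2*n + t^2*(9*n - 5) + t*(27*n^2 + 21*n - 20) - 15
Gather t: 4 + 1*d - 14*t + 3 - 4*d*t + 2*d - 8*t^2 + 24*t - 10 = 3*d - 8*t^2 + t*(10 - 4*d) - 3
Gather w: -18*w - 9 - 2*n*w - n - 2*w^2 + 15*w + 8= -n - 2*w^2 + w*(-2*n - 3) - 1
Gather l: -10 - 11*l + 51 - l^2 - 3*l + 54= -l^2 - 14*l + 95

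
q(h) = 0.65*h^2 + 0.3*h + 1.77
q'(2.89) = 4.06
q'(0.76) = 1.29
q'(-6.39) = -8.01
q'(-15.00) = -19.20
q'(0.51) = 0.96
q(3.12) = 9.03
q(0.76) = 2.37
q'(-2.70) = -3.21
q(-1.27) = 2.44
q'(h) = 1.3*h + 0.3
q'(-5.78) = -7.21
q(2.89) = 8.07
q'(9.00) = 12.00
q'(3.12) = 4.36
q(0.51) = 2.09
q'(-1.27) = -1.35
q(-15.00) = 143.52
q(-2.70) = 5.70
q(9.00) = 57.12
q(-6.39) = 26.39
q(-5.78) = 21.75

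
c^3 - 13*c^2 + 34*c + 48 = (c - 8)*(c - 6)*(c + 1)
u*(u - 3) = u^2 - 3*u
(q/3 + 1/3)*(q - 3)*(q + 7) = q^3/3 + 5*q^2/3 - 17*q/3 - 7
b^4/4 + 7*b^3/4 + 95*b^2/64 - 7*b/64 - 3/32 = (b/4 + 1/4)*(b - 1/4)*(b + 1/4)*(b + 6)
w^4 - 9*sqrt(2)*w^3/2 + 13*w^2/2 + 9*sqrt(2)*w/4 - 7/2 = (w - 7*sqrt(2)/2)*(w - sqrt(2))*(w - sqrt(2)/2)*(w + sqrt(2)/2)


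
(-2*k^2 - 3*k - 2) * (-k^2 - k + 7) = 2*k^4 + 5*k^3 - 9*k^2 - 19*k - 14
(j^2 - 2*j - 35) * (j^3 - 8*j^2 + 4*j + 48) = j^5 - 10*j^4 - 15*j^3 + 320*j^2 - 236*j - 1680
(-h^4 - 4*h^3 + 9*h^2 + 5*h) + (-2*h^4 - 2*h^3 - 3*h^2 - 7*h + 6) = -3*h^4 - 6*h^3 + 6*h^2 - 2*h + 6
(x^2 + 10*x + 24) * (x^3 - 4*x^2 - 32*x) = x^5 + 6*x^4 - 48*x^3 - 416*x^2 - 768*x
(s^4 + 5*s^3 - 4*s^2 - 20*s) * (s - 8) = s^5 - 3*s^4 - 44*s^3 + 12*s^2 + 160*s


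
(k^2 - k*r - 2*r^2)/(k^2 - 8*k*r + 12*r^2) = (-k - r)/(-k + 6*r)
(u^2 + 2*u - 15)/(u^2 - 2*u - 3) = (u + 5)/(u + 1)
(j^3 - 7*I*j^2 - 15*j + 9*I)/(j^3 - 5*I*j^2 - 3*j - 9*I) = (j - I)/(j + I)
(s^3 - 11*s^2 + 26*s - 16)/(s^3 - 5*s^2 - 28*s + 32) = (s - 2)/(s + 4)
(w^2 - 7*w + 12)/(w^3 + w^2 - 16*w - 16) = (w - 3)/(w^2 + 5*w + 4)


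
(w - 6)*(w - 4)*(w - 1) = w^3 - 11*w^2 + 34*w - 24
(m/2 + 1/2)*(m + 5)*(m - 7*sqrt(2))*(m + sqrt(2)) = m^4/2 - 3*sqrt(2)*m^3 + 3*m^3 - 18*sqrt(2)*m^2 - 9*m^2/2 - 42*m - 15*sqrt(2)*m - 35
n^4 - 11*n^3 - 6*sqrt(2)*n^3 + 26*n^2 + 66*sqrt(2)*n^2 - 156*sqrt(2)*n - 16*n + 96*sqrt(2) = (n - 8)*(n - 2)*(n - 1)*(n - 6*sqrt(2))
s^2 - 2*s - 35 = (s - 7)*(s + 5)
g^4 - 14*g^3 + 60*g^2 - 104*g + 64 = (g - 8)*(g - 2)^3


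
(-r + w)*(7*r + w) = -7*r^2 + 6*r*w + w^2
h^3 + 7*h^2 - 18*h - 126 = (h + 7)*(h - 3*sqrt(2))*(h + 3*sqrt(2))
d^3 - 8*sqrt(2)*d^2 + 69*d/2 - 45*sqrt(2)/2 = (d - 5*sqrt(2))*(d - 3*sqrt(2)/2)^2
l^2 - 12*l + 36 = (l - 6)^2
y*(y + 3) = y^2 + 3*y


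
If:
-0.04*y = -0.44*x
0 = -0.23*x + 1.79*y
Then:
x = 0.00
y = 0.00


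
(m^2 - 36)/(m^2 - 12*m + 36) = (m + 6)/(m - 6)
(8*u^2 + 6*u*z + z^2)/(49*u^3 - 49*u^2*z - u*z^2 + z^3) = (8*u^2 + 6*u*z + z^2)/(49*u^3 - 49*u^2*z - u*z^2 + z^3)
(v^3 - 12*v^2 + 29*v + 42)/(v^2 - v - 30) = (v^2 - 6*v - 7)/(v + 5)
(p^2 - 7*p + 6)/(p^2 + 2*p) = (p^2 - 7*p + 6)/(p*(p + 2))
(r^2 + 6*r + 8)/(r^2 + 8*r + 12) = (r + 4)/(r + 6)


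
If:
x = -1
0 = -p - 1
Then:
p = -1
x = -1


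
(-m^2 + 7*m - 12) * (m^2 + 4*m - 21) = -m^4 + 3*m^3 + 37*m^2 - 195*m + 252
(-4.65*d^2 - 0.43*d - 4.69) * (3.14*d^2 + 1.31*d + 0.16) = -14.601*d^4 - 7.4417*d^3 - 16.0339*d^2 - 6.2127*d - 0.7504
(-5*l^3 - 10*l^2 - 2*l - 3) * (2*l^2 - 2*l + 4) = -10*l^5 - 10*l^4 - 4*l^3 - 42*l^2 - 2*l - 12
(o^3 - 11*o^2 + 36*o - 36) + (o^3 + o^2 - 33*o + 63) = 2*o^3 - 10*o^2 + 3*o + 27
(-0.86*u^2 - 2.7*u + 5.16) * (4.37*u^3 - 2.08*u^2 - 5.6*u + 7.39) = -3.7582*u^5 - 10.0102*u^4 + 32.9812*u^3 - 1.9682*u^2 - 48.849*u + 38.1324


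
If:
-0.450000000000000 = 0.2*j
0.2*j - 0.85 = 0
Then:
No Solution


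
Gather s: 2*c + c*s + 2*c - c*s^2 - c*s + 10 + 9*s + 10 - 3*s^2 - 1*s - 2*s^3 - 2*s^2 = 4*c - 2*s^3 + s^2*(-c - 5) + 8*s + 20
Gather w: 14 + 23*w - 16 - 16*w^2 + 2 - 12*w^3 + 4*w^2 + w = -12*w^3 - 12*w^2 + 24*w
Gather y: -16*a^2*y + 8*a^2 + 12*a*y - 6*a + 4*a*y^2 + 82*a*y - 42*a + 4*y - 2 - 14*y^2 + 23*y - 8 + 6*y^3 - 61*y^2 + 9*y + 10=8*a^2 - 48*a + 6*y^3 + y^2*(4*a - 75) + y*(-16*a^2 + 94*a + 36)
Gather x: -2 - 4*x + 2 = -4*x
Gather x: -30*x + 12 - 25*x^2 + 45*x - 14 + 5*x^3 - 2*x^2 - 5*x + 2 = 5*x^3 - 27*x^2 + 10*x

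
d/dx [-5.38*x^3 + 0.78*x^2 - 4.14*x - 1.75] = -16.14*x^2 + 1.56*x - 4.14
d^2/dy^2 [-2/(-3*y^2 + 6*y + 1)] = 12*(3*y^2 - 6*y - 12*(y - 1)^2 - 1)/(-3*y^2 + 6*y + 1)^3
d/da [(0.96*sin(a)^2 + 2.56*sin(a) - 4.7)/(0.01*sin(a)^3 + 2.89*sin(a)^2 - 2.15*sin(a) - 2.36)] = (-0.0096*sin(a)^4 - 0.0512000000000006*sin(a)^3 - 9.3214*sin(a)^2 + 22.6348*sin(a) - 16.1466)*cos(a)/(0.0001*sin(a)^6 + 0.0578*sin(a)^5 + 8.3091*sin(a)^4 - 12.4742*sin(a)^3 - 9.0183*sin(a)^2 + 10.148*sin(a) + 5.5696)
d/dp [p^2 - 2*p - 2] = 2*p - 2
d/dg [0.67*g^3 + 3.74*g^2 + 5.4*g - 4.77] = 2.01*g^2 + 7.48*g + 5.4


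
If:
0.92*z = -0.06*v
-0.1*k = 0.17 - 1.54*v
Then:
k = -236.133333333333*z - 1.7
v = -15.3333333333333*z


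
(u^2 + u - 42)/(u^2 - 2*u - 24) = (u + 7)/(u + 4)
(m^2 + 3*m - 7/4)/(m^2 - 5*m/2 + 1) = (m + 7/2)/(m - 2)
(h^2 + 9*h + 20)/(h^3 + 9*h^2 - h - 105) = (h + 4)/(h^2 + 4*h - 21)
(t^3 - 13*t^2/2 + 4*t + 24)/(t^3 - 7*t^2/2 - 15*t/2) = (t^2 - 8*t + 16)/(t*(t - 5))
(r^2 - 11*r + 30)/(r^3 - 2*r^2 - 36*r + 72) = (r - 5)/(r^2 + 4*r - 12)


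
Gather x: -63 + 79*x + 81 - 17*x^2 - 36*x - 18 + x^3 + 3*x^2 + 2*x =x^3 - 14*x^2 + 45*x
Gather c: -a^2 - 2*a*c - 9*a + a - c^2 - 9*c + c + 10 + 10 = -a^2 - 8*a - c^2 + c*(-2*a - 8) + 20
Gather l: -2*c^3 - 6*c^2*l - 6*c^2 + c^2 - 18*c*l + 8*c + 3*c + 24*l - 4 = -2*c^3 - 5*c^2 + 11*c + l*(-6*c^2 - 18*c + 24) - 4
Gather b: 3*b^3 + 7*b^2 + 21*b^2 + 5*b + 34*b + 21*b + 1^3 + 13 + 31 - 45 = 3*b^3 + 28*b^2 + 60*b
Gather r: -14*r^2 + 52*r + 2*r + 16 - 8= -14*r^2 + 54*r + 8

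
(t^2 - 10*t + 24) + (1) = t^2 - 10*t + 25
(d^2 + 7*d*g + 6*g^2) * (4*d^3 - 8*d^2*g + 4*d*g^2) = 4*d^5 + 20*d^4*g - 28*d^3*g^2 - 20*d^2*g^3 + 24*d*g^4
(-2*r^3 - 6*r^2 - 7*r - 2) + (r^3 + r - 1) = -r^3 - 6*r^2 - 6*r - 3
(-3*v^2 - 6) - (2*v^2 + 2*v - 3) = -5*v^2 - 2*v - 3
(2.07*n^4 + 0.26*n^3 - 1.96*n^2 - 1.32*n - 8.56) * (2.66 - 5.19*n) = -10.7433*n^5 + 4.1568*n^4 + 10.864*n^3 + 1.6372*n^2 + 40.9152*n - 22.7696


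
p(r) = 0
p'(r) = 0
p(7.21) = 0.00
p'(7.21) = 0.00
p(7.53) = 0.00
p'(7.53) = 0.00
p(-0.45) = 0.00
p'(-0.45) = 0.00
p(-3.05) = 0.00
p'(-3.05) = 0.00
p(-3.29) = 0.00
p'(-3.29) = 0.00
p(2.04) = 0.00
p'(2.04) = 0.00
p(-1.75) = 0.00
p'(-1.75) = 0.00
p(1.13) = 0.00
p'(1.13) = 0.00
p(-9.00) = 0.00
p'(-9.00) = 0.00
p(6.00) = 0.00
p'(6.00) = 0.00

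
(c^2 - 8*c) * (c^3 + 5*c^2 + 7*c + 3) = c^5 - 3*c^4 - 33*c^3 - 53*c^2 - 24*c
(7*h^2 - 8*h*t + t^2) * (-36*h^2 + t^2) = -252*h^4 + 288*h^3*t - 29*h^2*t^2 - 8*h*t^3 + t^4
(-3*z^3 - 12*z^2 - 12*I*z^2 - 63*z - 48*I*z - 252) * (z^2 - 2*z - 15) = -3*z^5 - 6*z^4 - 12*I*z^4 + 6*z^3 - 24*I*z^3 + 54*z^2 + 276*I*z^2 + 1449*z + 720*I*z + 3780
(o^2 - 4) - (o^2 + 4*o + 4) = -4*o - 8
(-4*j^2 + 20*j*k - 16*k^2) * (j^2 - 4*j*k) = -4*j^4 + 36*j^3*k - 96*j^2*k^2 + 64*j*k^3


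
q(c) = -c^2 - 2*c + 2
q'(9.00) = -20.00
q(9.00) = -97.00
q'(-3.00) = 4.00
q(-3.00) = -1.00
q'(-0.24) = -1.52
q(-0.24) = 2.42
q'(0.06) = -2.12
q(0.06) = 1.88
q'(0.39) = -2.78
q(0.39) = 1.07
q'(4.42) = -10.84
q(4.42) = -26.38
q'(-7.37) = 12.74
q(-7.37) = -37.58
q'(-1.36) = 0.72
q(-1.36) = 2.87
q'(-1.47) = 0.94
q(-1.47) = 2.78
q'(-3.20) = 4.40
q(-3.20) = -1.84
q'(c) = -2*c - 2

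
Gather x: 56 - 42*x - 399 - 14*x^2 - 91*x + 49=-14*x^2 - 133*x - 294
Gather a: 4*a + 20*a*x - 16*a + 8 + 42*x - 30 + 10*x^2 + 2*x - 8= a*(20*x - 12) + 10*x^2 + 44*x - 30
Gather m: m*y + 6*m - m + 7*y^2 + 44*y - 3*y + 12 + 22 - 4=m*(y + 5) + 7*y^2 + 41*y + 30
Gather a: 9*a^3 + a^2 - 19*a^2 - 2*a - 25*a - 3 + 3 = 9*a^3 - 18*a^2 - 27*a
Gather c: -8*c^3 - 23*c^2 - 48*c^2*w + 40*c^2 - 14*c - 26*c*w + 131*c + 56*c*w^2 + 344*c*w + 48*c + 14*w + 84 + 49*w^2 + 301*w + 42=-8*c^3 + c^2*(17 - 48*w) + c*(56*w^2 + 318*w + 165) + 49*w^2 + 315*w + 126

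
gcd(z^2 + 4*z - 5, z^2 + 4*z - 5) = z^2 + 4*z - 5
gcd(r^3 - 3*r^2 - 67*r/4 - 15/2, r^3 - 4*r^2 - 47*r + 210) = r - 6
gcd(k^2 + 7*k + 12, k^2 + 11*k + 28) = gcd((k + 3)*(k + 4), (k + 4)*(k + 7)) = k + 4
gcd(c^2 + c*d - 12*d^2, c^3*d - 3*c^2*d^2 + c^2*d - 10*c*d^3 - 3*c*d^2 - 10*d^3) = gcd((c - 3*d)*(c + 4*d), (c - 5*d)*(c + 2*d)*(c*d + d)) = 1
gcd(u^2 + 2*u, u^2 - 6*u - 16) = u + 2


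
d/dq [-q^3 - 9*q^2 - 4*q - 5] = -3*q^2 - 18*q - 4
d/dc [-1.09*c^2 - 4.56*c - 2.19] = -2.18*c - 4.56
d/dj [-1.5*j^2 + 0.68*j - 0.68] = 0.68 - 3.0*j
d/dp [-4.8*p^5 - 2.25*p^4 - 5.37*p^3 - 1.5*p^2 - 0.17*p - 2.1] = -24.0*p^4 - 9.0*p^3 - 16.11*p^2 - 3.0*p - 0.17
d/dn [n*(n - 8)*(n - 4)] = 3*n^2 - 24*n + 32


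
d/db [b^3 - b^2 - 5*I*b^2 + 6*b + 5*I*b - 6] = 3*b^2 - 2*b - 10*I*b + 6 + 5*I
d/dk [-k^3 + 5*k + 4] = 5 - 3*k^2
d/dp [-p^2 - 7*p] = -2*p - 7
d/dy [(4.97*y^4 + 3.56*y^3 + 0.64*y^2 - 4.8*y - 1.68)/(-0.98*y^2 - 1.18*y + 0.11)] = (-9.7412*y^5 - 21.0826*y^4 - 6.2148*y^3 - 4.2844*y^2 - 3.152*y - 2.5104)/(0.9604*y^4 + 2.3128*y^3 + 1.1768*y^2 - 0.2596*y + 0.0121)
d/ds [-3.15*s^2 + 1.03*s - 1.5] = 1.03 - 6.3*s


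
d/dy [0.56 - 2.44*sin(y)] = -2.44*cos(y)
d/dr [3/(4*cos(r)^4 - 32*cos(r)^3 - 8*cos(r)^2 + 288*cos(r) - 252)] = 3*(-sin(r)^2*cos(r) + 6*sin(r)^2 + 12)*sin(r)/((cos(r) - 7)^2*(cos(r) - 3)^2*(cos(r) - 1)^2*(cos(r) + 3)^2)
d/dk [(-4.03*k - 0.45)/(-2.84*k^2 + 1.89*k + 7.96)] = (11.4452*k^2 - 7.6167*k - (4.03*k + 0.45)*(5.68*k - 1.89) - 32.0788)/(-2.84*k^2 + 1.89*k + 7.96)^2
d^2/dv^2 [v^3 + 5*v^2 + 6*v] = 6*v + 10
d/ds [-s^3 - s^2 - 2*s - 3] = -3*s^2 - 2*s - 2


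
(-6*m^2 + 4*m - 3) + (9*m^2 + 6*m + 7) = 3*m^2 + 10*m + 4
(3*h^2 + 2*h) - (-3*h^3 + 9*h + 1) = 3*h^3 + 3*h^2 - 7*h - 1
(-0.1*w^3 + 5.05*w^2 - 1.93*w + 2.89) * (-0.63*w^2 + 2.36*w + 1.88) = 0.063*w^5 - 3.4175*w^4 + 12.9459*w^3 + 3.1185*w^2 + 3.192*w + 5.4332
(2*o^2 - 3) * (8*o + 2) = 16*o^3 + 4*o^2 - 24*o - 6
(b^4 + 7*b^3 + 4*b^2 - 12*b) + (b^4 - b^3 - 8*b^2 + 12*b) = 2*b^4 + 6*b^3 - 4*b^2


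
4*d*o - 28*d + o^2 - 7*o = (4*d + o)*(o - 7)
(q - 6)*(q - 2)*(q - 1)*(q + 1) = q^4 - 8*q^3 + 11*q^2 + 8*q - 12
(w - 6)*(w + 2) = w^2 - 4*w - 12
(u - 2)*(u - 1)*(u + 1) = u^3 - 2*u^2 - u + 2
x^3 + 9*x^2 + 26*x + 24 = (x + 2)*(x + 3)*(x + 4)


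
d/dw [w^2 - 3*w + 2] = 2*w - 3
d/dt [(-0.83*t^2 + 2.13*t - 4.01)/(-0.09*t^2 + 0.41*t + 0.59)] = (-0.1486*t^2 - 1.7012*t + 2.9008)/(0.0081*t^4 - 0.0738*t^3 + 0.0619*t^2 + 0.4838*t + 0.3481)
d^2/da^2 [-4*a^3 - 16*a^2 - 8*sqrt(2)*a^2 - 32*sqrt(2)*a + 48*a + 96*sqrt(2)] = -24*a - 32 - 16*sqrt(2)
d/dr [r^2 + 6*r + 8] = 2*r + 6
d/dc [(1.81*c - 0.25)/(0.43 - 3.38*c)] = (0.028681 - 0.225446*c)/(3.38*c - 0.43)^3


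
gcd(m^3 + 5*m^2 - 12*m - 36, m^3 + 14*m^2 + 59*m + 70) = m + 2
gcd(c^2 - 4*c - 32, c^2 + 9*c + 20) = c + 4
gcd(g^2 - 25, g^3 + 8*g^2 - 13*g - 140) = g + 5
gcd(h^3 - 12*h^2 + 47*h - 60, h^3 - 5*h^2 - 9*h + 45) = h^2 - 8*h + 15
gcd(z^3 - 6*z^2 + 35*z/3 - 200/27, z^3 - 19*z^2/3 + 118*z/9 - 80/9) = z^2 - 13*z/3 + 40/9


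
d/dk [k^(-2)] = -2/k^3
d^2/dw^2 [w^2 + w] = 2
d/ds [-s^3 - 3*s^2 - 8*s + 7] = -3*s^2 - 6*s - 8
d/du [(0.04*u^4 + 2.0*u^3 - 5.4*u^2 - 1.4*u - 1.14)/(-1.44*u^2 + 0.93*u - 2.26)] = (-0.1152*u^5 - 2.7684*u^4 + 3.3584*u^3 - 20.598*u^2 + 21.1248*u + 4.2242)/(2.0736*u^4 - 2.6784*u^3 + 7.3737*u^2 - 4.2036*u + 5.1076)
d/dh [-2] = 0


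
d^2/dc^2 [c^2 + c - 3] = 2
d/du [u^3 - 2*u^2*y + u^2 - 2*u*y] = 3*u^2 - 4*u*y + 2*u - 2*y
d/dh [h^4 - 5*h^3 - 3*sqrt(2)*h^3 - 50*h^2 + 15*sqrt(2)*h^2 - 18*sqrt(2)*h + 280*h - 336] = 4*h^3 - 15*h^2 - 9*sqrt(2)*h^2 - 100*h + 30*sqrt(2)*h - 18*sqrt(2) + 280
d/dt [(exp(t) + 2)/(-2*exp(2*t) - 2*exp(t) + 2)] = ((exp(t) + 2)*(2*exp(t) + 1) - exp(2*t) - exp(t) + 1)*exp(t)/(2*(exp(2*t) + exp(t) - 1)^2)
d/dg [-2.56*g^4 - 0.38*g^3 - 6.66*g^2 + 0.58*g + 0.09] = -10.24*g^3 - 1.14*g^2 - 13.32*g + 0.58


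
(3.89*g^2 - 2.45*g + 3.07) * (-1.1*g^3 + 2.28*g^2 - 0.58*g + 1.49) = -4.279*g^5 + 11.5642*g^4 - 11.2192*g^3 + 14.2167*g^2 - 5.4311*g + 4.5743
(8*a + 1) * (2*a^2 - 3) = 16*a^3 + 2*a^2 - 24*a - 3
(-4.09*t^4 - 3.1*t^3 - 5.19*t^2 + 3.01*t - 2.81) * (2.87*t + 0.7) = -11.7383*t^5 - 11.76*t^4 - 17.0653*t^3 + 5.0057*t^2 - 5.9577*t - 1.967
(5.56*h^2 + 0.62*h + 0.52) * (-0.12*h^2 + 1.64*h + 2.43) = -0.6672*h^4 + 9.044*h^3 + 14.4652*h^2 + 2.3594*h + 1.2636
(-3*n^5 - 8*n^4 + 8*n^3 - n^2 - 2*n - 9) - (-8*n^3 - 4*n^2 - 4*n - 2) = -3*n^5 - 8*n^4 + 16*n^3 + 3*n^2 + 2*n - 7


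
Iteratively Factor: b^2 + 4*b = (b)*(b + 4)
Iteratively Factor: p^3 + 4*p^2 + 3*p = (p + 1)*(p^2 + 3*p) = p*(p + 1)*(p + 3)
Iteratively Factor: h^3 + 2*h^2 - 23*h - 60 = (h - 5)*(h^2 + 7*h + 12) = (h - 5)*(h + 4)*(h + 3)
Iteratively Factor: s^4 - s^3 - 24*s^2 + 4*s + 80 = (s - 2)*(s^3 + s^2 - 22*s - 40) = (s - 2)*(s + 2)*(s^2 - s - 20) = (s - 2)*(s + 2)*(s + 4)*(s - 5)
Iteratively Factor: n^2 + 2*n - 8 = (n + 4)*(n - 2)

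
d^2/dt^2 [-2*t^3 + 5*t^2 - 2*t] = 10 - 12*t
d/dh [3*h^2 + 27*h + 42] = 6*h + 27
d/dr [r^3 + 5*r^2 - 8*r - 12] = 3*r^2 + 10*r - 8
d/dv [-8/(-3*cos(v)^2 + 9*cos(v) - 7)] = 24*(2*cos(v) - 3)*sin(v)/(3*cos(v)^2 - 9*cos(v) + 7)^2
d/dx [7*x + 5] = 7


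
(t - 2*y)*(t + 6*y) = t^2 + 4*t*y - 12*y^2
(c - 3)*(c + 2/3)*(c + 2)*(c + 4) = c^4 + 11*c^3/3 - 8*c^2 - 92*c/3 - 16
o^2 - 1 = (o - 1)*(o + 1)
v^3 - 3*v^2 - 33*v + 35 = (v - 7)*(v - 1)*(v + 5)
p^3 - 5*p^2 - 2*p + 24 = (p - 4)*(p - 3)*(p + 2)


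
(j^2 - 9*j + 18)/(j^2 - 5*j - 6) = (j - 3)/(j + 1)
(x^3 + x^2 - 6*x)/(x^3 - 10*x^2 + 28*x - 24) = x*(x + 3)/(x^2 - 8*x + 12)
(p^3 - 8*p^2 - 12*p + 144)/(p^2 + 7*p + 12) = (p^2 - 12*p + 36)/(p + 3)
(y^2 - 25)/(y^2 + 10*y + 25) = (y - 5)/(y + 5)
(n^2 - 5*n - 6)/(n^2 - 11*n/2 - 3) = 2*(n + 1)/(2*n + 1)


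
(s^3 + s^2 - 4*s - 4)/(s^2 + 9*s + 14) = (s^2 - s - 2)/(s + 7)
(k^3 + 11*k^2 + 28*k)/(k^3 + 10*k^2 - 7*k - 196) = k*(k + 4)/(k^2 + 3*k - 28)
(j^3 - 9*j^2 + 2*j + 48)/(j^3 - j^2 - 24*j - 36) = (j^2 - 11*j + 24)/(j^2 - 3*j - 18)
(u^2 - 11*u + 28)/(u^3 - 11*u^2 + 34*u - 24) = (u - 7)/(u^2 - 7*u + 6)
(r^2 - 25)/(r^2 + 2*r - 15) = (r - 5)/(r - 3)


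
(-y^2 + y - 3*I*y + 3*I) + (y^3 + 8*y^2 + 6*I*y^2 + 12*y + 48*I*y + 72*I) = y^3 + 7*y^2 + 6*I*y^2 + 13*y + 45*I*y + 75*I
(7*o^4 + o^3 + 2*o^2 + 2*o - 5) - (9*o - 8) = 7*o^4 + o^3 + 2*o^2 - 7*o + 3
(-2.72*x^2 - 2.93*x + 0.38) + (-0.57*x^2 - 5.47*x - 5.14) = -3.29*x^2 - 8.4*x - 4.76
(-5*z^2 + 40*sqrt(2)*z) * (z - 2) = -5*z^3 + 10*z^2 + 40*sqrt(2)*z^2 - 80*sqrt(2)*z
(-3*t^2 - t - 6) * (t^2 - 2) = -3*t^4 - t^3 + 2*t + 12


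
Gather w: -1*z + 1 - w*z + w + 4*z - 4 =w*(1 - z) + 3*z - 3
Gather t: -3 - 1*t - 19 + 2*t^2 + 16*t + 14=2*t^2 + 15*t - 8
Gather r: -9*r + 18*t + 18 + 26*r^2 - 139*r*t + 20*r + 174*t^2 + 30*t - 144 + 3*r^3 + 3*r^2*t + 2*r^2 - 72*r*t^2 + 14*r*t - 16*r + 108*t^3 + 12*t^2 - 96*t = 3*r^3 + r^2*(3*t + 28) + r*(-72*t^2 - 125*t - 5) + 108*t^3 + 186*t^2 - 48*t - 126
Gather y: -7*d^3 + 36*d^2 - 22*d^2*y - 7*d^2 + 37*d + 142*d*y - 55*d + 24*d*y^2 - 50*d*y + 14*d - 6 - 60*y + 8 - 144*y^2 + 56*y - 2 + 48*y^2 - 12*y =-7*d^3 + 29*d^2 - 4*d + y^2*(24*d - 96) + y*(-22*d^2 + 92*d - 16)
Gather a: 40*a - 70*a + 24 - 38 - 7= -30*a - 21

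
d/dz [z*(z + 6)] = 2*z + 6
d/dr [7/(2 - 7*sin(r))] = 49*cos(r)/(7*sin(r) - 2)^2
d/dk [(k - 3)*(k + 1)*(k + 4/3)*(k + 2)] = 4*k^3 + 4*k^2 - 14*k - 46/3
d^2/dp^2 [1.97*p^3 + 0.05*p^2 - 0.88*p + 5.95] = 11.82*p + 0.1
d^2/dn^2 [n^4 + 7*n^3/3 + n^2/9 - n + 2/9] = 12*n^2 + 14*n + 2/9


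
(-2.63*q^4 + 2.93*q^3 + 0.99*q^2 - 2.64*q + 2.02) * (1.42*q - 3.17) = -3.7346*q^5 + 12.4977*q^4 - 7.8823*q^3 - 6.8871*q^2 + 11.2372*q - 6.4034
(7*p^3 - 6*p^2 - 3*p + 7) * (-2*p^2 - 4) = -14*p^5 + 12*p^4 - 22*p^3 + 10*p^2 + 12*p - 28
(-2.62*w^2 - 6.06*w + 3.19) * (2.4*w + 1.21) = -6.288*w^3 - 17.7142*w^2 + 0.3234*w + 3.8599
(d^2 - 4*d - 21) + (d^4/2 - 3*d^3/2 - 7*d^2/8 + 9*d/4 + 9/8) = d^4/2 - 3*d^3/2 + d^2/8 - 7*d/4 - 159/8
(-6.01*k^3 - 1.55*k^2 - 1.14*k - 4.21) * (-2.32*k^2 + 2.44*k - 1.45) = 13.9432*k^5 - 11.0684*k^4 + 7.5773*k^3 + 9.2331*k^2 - 8.6194*k + 6.1045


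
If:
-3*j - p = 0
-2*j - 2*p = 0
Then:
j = 0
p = 0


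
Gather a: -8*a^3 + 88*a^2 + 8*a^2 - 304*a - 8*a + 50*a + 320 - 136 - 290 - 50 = -8*a^3 + 96*a^2 - 262*a - 156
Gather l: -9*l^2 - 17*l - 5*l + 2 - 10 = -9*l^2 - 22*l - 8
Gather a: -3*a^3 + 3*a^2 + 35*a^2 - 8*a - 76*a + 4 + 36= -3*a^3 + 38*a^2 - 84*a + 40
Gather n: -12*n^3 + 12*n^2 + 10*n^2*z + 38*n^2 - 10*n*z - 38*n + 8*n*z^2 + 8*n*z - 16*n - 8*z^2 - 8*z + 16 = -12*n^3 + n^2*(10*z + 50) + n*(8*z^2 - 2*z - 54) - 8*z^2 - 8*z + 16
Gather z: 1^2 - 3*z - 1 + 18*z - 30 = 15*z - 30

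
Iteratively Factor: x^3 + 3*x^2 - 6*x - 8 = (x - 2)*(x^2 + 5*x + 4) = (x - 2)*(x + 1)*(x + 4)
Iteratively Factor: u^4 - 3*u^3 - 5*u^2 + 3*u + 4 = (u - 4)*(u^3 + u^2 - u - 1) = (u - 4)*(u - 1)*(u^2 + 2*u + 1) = (u - 4)*(u - 1)*(u + 1)*(u + 1)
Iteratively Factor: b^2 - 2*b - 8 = (b - 4)*(b + 2)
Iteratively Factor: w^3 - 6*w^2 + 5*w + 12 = (w + 1)*(w^2 - 7*w + 12) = (w - 4)*(w + 1)*(w - 3)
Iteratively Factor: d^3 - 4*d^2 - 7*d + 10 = (d - 5)*(d^2 + d - 2) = (d - 5)*(d - 1)*(d + 2)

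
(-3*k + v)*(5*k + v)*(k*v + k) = -15*k^3*v - 15*k^3 + 2*k^2*v^2 + 2*k^2*v + k*v^3 + k*v^2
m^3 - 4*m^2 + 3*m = m*(m - 3)*(m - 1)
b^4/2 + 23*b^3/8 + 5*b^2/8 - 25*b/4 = b*(b/2 + 1)*(b - 5/4)*(b + 5)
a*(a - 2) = a^2 - 2*a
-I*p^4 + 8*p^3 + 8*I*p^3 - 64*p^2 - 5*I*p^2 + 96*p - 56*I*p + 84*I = (p - 6)*(p - 2)*(p + 7*I)*(-I*p + 1)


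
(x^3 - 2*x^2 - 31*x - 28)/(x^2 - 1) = (x^2 - 3*x - 28)/(x - 1)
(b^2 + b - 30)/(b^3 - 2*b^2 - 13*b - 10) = (b + 6)/(b^2 + 3*b + 2)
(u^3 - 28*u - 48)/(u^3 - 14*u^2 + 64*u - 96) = (u^2 + 6*u + 8)/(u^2 - 8*u + 16)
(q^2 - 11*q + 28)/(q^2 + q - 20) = (q - 7)/(q + 5)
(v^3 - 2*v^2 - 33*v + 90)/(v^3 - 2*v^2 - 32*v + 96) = (v^2 - 8*v + 15)/(v^2 - 8*v + 16)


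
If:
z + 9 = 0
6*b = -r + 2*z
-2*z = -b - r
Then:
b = 0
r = -18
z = -9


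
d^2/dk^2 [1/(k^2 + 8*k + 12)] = 2*(-k^2 - 8*k + 4*(k + 4)^2 - 12)/(k^2 + 8*k + 12)^3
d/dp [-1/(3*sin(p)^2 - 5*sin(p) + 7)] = (6*sin(p) - 5)*cos(p)/(3*sin(p)^2 - 5*sin(p) + 7)^2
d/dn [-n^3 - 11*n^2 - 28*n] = -3*n^2 - 22*n - 28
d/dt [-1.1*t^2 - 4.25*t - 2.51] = -2.2*t - 4.25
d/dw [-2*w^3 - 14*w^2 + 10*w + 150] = -6*w^2 - 28*w + 10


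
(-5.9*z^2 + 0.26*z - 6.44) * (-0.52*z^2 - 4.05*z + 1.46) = 3.068*z^4 + 23.7598*z^3 - 6.3182*z^2 + 26.4616*z - 9.4024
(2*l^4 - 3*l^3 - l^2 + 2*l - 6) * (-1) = -2*l^4 + 3*l^3 + l^2 - 2*l + 6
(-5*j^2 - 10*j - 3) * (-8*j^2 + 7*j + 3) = 40*j^4 + 45*j^3 - 61*j^2 - 51*j - 9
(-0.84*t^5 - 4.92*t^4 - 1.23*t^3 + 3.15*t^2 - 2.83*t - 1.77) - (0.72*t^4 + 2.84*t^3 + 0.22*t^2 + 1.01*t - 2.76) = -0.84*t^5 - 5.64*t^4 - 4.07*t^3 + 2.93*t^2 - 3.84*t + 0.99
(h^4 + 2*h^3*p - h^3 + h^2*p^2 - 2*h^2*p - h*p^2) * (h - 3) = h^5 + 2*h^4*p - 4*h^4 + h^3*p^2 - 8*h^3*p + 3*h^3 - 4*h^2*p^2 + 6*h^2*p + 3*h*p^2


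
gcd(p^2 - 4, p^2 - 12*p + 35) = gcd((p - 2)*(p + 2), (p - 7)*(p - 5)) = 1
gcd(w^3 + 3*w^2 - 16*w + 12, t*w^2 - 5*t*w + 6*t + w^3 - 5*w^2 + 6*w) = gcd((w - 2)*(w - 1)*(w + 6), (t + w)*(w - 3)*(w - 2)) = w - 2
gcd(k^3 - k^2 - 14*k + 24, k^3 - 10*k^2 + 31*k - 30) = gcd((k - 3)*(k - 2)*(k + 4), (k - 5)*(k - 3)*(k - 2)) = k^2 - 5*k + 6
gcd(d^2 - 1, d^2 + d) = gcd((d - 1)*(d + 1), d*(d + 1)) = d + 1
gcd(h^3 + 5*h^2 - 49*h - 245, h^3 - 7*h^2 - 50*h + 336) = h + 7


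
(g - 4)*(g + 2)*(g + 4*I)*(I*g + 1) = I*g^4 - 3*g^3 - 2*I*g^3 + 6*g^2 - 4*I*g^2 + 24*g - 8*I*g - 32*I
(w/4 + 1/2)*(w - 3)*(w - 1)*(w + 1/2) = w^4/4 - 3*w^3/8 - 3*w^2/2 + 7*w/8 + 3/4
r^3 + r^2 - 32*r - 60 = (r - 6)*(r + 2)*(r + 5)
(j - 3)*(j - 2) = j^2 - 5*j + 6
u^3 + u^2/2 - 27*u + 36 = (u - 4)*(u - 3/2)*(u + 6)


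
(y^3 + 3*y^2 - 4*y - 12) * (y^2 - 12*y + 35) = y^5 - 9*y^4 - 5*y^3 + 141*y^2 + 4*y - 420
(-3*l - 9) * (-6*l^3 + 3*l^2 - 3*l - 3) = 18*l^4 + 45*l^3 - 18*l^2 + 36*l + 27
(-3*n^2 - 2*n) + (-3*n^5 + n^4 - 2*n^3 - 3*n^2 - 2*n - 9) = -3*n^5 + n^4 - 2*n^3 - 6*n^2 - 4*n - 9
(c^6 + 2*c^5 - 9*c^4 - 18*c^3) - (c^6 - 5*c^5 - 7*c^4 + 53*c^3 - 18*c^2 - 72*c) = 7*c^5 - 2*c^4 - 71*c^3 + 18*c^2 + 72*c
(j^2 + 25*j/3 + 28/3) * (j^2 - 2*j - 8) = j^4 + 19*j^3/3 - 46*j^2/3 - 256*j/3 - 224/3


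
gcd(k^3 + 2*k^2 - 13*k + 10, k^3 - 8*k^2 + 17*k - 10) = k^2 - 3*k + 2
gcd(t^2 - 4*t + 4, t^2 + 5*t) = 1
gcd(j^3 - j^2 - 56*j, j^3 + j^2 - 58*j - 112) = j^2 - j - 56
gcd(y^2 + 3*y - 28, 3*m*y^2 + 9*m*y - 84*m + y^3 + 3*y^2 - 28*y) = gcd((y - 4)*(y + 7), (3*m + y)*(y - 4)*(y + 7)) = y^2 + 3*y - 28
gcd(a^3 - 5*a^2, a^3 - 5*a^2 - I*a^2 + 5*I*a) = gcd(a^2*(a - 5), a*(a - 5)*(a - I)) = a^2 - 5*a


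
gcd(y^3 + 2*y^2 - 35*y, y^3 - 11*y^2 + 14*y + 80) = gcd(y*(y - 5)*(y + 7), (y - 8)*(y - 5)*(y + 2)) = y - 5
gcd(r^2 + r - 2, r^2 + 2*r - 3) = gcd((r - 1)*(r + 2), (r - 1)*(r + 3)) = r - 1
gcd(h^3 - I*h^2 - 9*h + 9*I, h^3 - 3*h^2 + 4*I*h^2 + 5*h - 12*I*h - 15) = h^2 + h*(-3 - I) + 3*I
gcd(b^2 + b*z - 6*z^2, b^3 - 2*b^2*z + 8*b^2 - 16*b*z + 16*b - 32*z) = -b + 2*z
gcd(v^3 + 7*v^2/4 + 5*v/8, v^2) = v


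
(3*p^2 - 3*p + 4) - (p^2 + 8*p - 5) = 2*p^2 - 11*p + 9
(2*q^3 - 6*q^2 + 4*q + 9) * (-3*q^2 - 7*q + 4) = -6*q^5 + 4*q^4 + 38*q^3 - 79*q^2 - 47*q + 36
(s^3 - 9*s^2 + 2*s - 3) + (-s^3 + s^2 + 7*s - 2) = -8*s^2 + 9*s - 5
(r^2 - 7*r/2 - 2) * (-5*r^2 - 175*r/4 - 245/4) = -5*r^4 - 105*r^3/4 + 815*r^2/8 + 2415*r/8 + 245/2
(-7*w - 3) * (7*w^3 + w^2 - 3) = -49*w^4 - 28*w^3 - 3*w^2 + 21*w + 9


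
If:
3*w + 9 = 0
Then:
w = -3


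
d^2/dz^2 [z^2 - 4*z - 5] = 2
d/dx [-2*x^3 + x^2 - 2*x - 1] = -6*x^2 + 2*x - 2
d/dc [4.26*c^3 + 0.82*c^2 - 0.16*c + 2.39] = 12.78*c^2 + 1.64*c - 0.16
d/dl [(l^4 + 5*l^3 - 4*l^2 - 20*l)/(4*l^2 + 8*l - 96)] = (2*l^5 + 11*l^4 - 76*l^3 - 348*l^2 + 192*l + 480)/(4*(l^4 + 4*l^3 - 44*l^2 - 96*l + 576))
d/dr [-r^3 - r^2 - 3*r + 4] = -3*r^2 - 2*r - 3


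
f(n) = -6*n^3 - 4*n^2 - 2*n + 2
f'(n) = -18*n^2 - 8*n - 2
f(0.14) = 1.63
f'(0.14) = -3.47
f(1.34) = -22.30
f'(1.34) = -45.04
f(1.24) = -18.07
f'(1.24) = -39.60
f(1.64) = -38.50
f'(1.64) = -63.53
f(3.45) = -298.89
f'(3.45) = -243.84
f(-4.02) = 335.19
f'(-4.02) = -260.73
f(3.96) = -441.24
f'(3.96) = -315.95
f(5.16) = -939.15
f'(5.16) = -522.54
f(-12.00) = 9818.00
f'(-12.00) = -2498.00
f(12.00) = -10966.00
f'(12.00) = -2690.00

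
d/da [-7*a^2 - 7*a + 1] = -14*a - 7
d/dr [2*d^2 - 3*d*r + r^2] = -3*d + 2*r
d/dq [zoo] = 0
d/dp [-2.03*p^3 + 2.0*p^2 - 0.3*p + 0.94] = -6.09*p^2 + 4.0*p - 0.3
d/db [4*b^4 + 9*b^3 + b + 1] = 16*b^3 + 27*b^2 + 1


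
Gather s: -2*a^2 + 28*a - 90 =-2*a^2 + 28*a - 90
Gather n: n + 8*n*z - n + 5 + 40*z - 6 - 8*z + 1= 8*n*z + 32*z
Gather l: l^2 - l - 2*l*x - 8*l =l^2 + l*(-2*x - 9)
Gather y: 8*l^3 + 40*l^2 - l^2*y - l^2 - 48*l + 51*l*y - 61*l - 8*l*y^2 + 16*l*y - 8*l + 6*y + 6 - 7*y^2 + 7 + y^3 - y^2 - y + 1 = 8*l^3 + 39*l^2 - 117*l + y^3 + y^2*(-8*l - 8) + y*(-l^2 + 67*l + 5) + 14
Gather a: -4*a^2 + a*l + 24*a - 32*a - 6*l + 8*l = -4*a^2 + a*(l - 8) + 2*l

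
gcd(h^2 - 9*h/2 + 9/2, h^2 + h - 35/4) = 1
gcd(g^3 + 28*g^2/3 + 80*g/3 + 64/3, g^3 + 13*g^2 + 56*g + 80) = g^2 + 8*g + 16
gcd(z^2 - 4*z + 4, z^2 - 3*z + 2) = z - 2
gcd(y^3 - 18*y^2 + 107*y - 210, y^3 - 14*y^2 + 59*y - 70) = y^2 - 12*y + 35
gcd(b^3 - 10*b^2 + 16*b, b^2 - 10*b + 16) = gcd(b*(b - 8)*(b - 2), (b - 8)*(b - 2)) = b^2 - 10*b + 16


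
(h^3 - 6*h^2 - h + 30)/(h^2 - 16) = (h^3 - 6*h^2 - h + 30)/(h^2 - 16)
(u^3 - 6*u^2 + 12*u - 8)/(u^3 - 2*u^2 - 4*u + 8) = (u - 2)/(u + 2)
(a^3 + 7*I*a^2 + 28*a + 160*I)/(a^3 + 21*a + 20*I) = (a + 8*I)/(a + I)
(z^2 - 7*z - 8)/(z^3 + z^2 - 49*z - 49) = (z - 8)/(z^2 - 49)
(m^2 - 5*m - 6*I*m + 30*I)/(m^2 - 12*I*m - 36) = (m - 5)/(m - 6*I)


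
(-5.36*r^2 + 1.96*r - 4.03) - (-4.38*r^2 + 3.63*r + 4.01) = -0.98*r^2 - 1.67*r - 8.04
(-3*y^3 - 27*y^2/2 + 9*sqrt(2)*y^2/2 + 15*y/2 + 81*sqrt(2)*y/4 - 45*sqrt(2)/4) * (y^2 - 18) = -3*y^5 - 27*y^4/2 + 9*sqrt(2)*y^4/2 + 81*sqrt(2)*y^3/4 + 123*y^3/2 - 369*sqrt(2)*y^2/4 + 243*y^2 - 729*sqrt(2)*y/2 - 135*y + 405*sqrt(2)/2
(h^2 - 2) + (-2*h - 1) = h^2 - 2*h - 3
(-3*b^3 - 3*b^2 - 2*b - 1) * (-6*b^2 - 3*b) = 18*b^5 + 27*b^4 + 21*b^3 + 12*b^2 + 3*b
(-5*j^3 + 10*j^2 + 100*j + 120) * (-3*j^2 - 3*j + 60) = 15*j^5 - 15*j^4 - 630*j^3 - 60*j^2 + 5640*j + 7200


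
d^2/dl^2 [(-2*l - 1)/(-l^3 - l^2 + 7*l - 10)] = 2*((2*l + 1)*(3*l^2 + 2*l - 7)^2 + (-6*l^2 - 4*l - (2*l + 1)*(3*l + 1) + 14)*(l^3 + l^2 - 7*l + 10))/(l^3 + l^2 - 7*l + 10)^3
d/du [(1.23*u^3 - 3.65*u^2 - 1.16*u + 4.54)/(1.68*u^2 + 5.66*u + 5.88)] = (2.0664*u^4 + 13.9236*u^3 + 2.987*u^2 - 58.1784*u - 32.5172)/(2.8224*u^4 + 19.0176*u^3 + 51.7924*u^2 + 66.5616*u + 34.5744)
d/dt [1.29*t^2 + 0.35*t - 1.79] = 2.58*t + 0.35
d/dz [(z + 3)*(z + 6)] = 2*z + 9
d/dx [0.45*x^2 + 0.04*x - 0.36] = 0.9*x + 0.04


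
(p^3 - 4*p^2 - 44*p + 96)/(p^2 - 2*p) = p - 2 - 48/p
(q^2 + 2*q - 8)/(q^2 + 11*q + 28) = (q - 2)/(q + 7)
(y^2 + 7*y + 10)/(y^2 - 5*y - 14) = (y + 5)/(y - 7)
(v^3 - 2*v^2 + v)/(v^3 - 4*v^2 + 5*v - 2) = v/(v - 2)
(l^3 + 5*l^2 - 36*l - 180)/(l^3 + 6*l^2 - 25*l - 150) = (l - 6)/(l - 5)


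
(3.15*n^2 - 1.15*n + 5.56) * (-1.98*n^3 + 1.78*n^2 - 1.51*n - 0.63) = -6.237*n^5 + 7.884*n^4 - 17.8123*n^3 + 9.6488*n^2 - 7.6711*n - 3.5028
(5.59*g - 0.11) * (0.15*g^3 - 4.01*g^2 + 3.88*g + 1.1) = 0.8385*g^4 - 22.4324*g^3 + 22.1303*g^2 + 5.7222*g - 0.121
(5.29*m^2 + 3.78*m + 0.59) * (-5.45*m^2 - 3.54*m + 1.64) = -28.8305*m^4 - 39.3276*m^3 - 7.9211*m^2 + 4.1106*m + 0.9676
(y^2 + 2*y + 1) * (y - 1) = y^3 + y^2 - y - 1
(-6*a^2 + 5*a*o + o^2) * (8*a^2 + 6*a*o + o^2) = -48*a^4 + 4*a^3*o + 32*a^2*o^2 + 11*a*o^3 + o^4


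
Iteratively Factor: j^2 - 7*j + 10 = (j - 2)*(j - 5)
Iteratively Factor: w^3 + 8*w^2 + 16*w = (w + 4)*(w^2 + 4*w) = w*(w + 4)*(w + 4)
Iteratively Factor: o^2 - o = (o)*(o - 1)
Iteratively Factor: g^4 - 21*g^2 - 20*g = (g - 5)*(g^3 + 5*g^2 + 4*g) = (g - 5)*(g + 1)*(g^2 + 4*g) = g*(g - 5)*(g + 1)*(g + 4)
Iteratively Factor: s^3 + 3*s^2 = (s)*(s^2 + 3*s) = s*(s + 3)*(s)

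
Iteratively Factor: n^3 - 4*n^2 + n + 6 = (n - 2)*(n^2 - 2*n - 3) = (n - 3)*(n - 2)*(n + 1)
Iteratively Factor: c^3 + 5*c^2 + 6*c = (c + 3)*(c^2 + 2*c) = (c + 2)*(c + 3)*(c)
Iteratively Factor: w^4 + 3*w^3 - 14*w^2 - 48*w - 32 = (w + 4)*(w^3 - w^2 - 10*w - 8) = (w - 4)*(w + 4)*(w^2 + 3*w + 2) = (w - 4)*(w + 2)*(w + 4)*(w + 1)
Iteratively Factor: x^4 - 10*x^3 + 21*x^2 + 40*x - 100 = (x + 2)*(x^3 - 12*x^2 + 45*x - 50) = (x - 2)*(x + 2)*(x^2 - 10*x + 25) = (x - 5)*(x - 2)*(x + 2)*(x - 5)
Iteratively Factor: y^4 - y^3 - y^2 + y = (y + 1)*(y^3 - 2*y^2 + y) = (y - 1)*(y + 1)*(y^2 - y) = (y - 1)^2*(y + 1)*(y)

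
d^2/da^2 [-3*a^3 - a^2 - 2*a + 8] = -18*a - 2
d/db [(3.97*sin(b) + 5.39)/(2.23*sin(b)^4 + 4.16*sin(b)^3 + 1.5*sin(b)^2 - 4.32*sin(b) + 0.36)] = (-26.5593*sin(b)^4 - 81.1092*sin(b)^3 - 73.2222*sin(b)^2 - 16.17*sin(b) + 24.714)*cos(b)/(4.9729*sin(b)^8 + 18.5536*sin(b)^7 + 23.9956*sin(b)^6 - 6.7872*sin(b)^5 - 32.0868*sin(b)^4 - 9.9648*sin(b)^3 + 19.7424*sin(b)^2 - 3.1104*sin(b) + 0.1296)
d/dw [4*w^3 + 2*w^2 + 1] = 4*w*(3*w + 1)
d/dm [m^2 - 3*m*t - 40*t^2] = 2*m - 3*t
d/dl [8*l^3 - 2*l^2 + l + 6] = 24*l^2 - 4*l + 1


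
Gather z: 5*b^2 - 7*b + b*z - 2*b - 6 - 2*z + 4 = 5*b^2 - 9*b + z*(b - 2) - 2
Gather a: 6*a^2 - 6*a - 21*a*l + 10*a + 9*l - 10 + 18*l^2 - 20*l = 6*a^2 + a*(4 - 21*l) + 18*l^2 - 11*l - 10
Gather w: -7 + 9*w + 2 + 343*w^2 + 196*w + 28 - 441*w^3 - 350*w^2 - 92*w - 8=-441*w^3 - 7*w^2 + 113*w + 15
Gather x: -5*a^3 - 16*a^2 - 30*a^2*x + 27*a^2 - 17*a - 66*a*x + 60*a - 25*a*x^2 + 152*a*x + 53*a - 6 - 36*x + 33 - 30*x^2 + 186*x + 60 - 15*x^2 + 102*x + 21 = -5*a^3 + 11*a^2 + 96*a + x^2*(-25*a - 45) + x*(-30*a^2 + 86*a + 252) + 108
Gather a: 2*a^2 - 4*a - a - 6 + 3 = 2*a^2 - 5*a - 3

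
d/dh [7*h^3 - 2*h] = 21*h^2 - 2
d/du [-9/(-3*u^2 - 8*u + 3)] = 18*(-3*u - 4)/(3*u^2 + 8*u - 3)^2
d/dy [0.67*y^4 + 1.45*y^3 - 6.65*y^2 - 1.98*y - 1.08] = 2.68*y^3 + 4.35*y^2 - 13.3*y - 1.98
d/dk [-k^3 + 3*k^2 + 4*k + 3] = -3*k^2 + 6*k + 4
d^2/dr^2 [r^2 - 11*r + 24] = 2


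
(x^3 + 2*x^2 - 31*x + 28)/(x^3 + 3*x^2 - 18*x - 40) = (x^2 + 6*x - 7)/(x^2 + 7*x + 10)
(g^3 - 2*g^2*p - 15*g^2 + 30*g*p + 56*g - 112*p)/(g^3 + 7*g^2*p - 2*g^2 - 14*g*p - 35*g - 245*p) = (g^2 - 2*g*p - 8*g + 16*p)/(g^2 + 7*g*p + 5*g + 35*p)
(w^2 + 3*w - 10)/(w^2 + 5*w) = (w - 2)/w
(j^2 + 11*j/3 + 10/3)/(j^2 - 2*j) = (3*j^2 + 11*j + 10)/(3*j*(j - 2))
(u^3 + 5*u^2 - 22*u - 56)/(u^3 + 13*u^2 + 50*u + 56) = (u - 4)/(u + 4)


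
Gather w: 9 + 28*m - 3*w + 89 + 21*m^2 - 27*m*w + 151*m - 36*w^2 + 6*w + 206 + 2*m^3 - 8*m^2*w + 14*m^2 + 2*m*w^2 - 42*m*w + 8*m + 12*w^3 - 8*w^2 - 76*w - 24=2*m^3 + 35*m^2 + 187*m + 12*w^3 + w^2*(2*m - 44) + w*(-8*m^2 - 69*m - 73) + 280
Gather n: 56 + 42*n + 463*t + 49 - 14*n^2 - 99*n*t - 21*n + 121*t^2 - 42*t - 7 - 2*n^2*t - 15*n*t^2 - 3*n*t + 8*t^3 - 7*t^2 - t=n^2*(-2*t - 14) + n*(-15*t^2 - 102*t + 21) + 8*t^3 + 114*t^2 + 420*t + 98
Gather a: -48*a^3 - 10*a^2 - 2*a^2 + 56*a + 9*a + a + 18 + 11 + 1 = -48*a^3 - 12*a^2 + 66*a + 30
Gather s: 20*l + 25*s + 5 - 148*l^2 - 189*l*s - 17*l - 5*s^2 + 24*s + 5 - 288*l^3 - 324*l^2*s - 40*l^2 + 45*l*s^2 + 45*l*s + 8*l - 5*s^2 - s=-288*l^3 - 188*l^2 + 11*l + s^2*(45*l - 10) + s*(-324*l^2 - 144*l + 48) + 10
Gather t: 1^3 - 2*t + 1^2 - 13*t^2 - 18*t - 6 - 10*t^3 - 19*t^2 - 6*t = -10*t^3 - 32*t^2 - 26*t - 4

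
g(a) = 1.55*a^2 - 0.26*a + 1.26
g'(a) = 3.1*a - 0.26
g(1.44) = 4.10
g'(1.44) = 4.20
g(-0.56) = 1.89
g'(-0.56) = -2.00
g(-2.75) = 13.70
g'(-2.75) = -8.78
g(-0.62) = 2.02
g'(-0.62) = -2.18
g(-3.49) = 21.05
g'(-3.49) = -11.08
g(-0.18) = 1.36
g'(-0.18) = -0.82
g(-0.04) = 1.27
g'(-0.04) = -0.38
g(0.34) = 1.35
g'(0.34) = 0.79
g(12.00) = 221.34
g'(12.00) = 36.94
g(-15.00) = 353.91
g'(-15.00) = -46.76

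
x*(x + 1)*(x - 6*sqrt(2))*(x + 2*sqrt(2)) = x^4 - 4*sqrt(2)*x^3 + x^3 - 24*x^2 - 4*sqrt(2)*x^2 - 24*x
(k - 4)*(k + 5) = k^2 + k - 20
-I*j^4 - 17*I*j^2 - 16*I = (j - 4*I)*(j - I)*(j + 4*I)*(-I*j + 1)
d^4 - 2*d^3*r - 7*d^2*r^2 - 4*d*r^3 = d*(d - 4*r)*(d + r)^2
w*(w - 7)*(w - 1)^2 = w^4 - 9*w^3 + 15*w^2 - 7*w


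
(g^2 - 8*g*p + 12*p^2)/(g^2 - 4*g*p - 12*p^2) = (g - 2*p)/(g + 2*p)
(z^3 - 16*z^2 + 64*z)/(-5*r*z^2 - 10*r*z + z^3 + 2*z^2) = (-z^2 + 16*z - 64)/(5*r*z + 10*r - z^2 - 2*z)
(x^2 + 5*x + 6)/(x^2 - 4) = (x + 3)/(x - 2)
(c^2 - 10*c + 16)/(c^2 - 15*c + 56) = (c - 2)/(c - 7)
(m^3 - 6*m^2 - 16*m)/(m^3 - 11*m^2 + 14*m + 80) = m/(m - 5)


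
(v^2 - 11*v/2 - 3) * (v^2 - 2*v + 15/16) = v^4 - 15*v^3/2 + 143*v^2/16 + 27*v/32 - 45/16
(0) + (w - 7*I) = w - 7*I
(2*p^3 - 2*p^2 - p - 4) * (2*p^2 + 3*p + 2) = 4*p^5 + 2*p^4 - 4*p^3 - 15*p^2 - 14*p - 8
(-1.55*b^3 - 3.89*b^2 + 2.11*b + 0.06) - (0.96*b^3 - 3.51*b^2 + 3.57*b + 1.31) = -2.51*b^3 - 0.38*b^2 - 1.46*b - 1.25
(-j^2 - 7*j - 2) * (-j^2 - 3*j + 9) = j^4 + 10*j^3 + 14*j^2 - 57*j - 18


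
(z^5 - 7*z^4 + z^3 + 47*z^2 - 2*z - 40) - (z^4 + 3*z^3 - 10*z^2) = z^5 - 8*z^4 - 2*z^3 + 57*z^2 - 2*z - 40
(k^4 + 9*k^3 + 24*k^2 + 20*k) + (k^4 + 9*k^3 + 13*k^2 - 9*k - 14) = 2*k^4 + 18*k^3 + 37*k^2 + 11*k - 14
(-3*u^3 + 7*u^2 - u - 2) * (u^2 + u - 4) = -3*u^5 + 4*u^4 + 18*u^3 - 31*u^2 + 2*u + 8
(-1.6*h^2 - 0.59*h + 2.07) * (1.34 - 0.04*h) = 0.064*h^3 - 2.1204*h^2 - 0.8734*h + 2.7738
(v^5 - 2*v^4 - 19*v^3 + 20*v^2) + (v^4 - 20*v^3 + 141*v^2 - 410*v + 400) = v^5 - v^4 - 39*v^3 + 161*v^2 - 410*v + 400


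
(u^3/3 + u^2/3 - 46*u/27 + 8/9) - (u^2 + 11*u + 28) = u^3/3 - 2*u^2/3 - 343*u/27 - 244/9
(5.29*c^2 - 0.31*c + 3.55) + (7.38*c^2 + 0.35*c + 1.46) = 12.67*c^2 + 0.04*c + 5.01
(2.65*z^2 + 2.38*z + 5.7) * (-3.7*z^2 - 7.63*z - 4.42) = -9.805*z^4 - 29.0255*z^3 - 50.9624*z^2 - 54.0106*z - 25.194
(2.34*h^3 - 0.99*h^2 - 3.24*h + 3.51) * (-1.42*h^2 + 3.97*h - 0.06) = -3.3228*h^5 + 10.6956*h^4 + 0.5301*h^3 - 17.7876*h^2 + 14.1291*h - 0.2106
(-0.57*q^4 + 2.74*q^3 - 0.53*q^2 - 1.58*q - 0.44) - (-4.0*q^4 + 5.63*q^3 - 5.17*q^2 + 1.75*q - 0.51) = 3.43*q^4 - 2.89*q^3 + 4.64*q^2 - 3.33*q + 0.07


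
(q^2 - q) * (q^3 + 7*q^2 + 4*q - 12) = q^5 + 6*q^4 - 3*q^3 - 16*q^2 + 12*q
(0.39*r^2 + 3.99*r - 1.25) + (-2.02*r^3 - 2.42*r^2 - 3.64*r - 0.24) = -2.02*r^3 - 2.03*r^2 + 0.35*r - 1.49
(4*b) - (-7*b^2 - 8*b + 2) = 7*b^2 + 12*b - 2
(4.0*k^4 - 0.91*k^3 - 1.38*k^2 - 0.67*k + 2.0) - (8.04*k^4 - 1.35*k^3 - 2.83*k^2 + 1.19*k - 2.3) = -4.04*k^4 + 0.44*k^3 + 1.45*k^2 - 1.86*k + 4.3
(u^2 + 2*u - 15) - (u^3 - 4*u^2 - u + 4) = -u^3 + 5*u^2 + 3*u - 19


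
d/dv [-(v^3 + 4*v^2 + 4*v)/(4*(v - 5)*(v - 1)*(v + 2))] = (4*v^2 - 5*v - 5)/(2*(v^4 - 12*v^3 + 46*v^2 - 60*v + 25))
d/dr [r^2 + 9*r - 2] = 2*r + 9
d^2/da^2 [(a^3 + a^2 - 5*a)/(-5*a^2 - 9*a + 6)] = 2*(59*a^3 + 72*a^2 + 342*a + 234)/(125*a^6 + 675*a^5 + 765*a^4 - 891*a^3 - 918*a^2 + 972*a - 216)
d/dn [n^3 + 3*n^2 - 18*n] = 3*n^2 + 6*n - 18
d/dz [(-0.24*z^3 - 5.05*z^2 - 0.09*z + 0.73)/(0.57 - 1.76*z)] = (0.8448*z^3 + 8.4776*z^2 - 5.757*z + 1.2335)/(3.0976*z^2 - 2.0064*z + 0.3249)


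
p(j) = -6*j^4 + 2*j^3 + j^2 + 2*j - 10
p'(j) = -24*j^3 + 6*j^2 + 2*j + 2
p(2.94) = -392.92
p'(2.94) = -550.15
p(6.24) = -8569.46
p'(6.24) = -5583.19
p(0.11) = -9.77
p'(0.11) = 2.26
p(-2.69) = -361.24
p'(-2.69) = 507.20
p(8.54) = -30588.43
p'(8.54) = -14491.39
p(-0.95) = -17.60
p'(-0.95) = 26.09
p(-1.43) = -41.75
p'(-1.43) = 81.59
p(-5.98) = -8086.73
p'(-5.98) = 5336.94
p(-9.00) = -40771.00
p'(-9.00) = 17966.00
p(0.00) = -10.00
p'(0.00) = 2.00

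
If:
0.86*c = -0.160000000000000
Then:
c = -0.19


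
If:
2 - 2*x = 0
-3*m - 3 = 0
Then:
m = -1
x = 1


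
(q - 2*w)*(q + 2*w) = q^2 - 4*w^2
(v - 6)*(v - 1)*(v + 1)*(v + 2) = v^4 - 4*v^3 - 13*v^2 + 4*v + 12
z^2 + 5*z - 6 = (z - 1)*(z + 6)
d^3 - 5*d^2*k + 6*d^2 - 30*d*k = d*(d + 6)*(d - 5*k)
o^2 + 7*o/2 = o*(o + 7/2)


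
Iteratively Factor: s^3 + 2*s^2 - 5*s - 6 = (s + 3)*(s^2 - s - 2) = (s + 1)*(s + 3)*(s - 2)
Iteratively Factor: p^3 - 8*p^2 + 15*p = (p)*(p^2 - 8*p + 15) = p*(p - 3)*(p - 5)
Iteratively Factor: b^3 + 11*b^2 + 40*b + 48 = (b + 4)*(b^2 + 7*b + 12) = (b + 3)*(b + 4)*(b + 4)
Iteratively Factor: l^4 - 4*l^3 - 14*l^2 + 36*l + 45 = (l + 1)*(l^3 - 5*l^2 - 9*l + 45) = (l + 1)*(l + 3)*(l^2 - 8*l + 15) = (l - 5)*(l + 1)*(l + 3)*(l - 3)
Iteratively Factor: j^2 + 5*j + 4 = (j + 1)*(j + 4)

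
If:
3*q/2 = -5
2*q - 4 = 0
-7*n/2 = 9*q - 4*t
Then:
No Solution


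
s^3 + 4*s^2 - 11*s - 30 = (s - 3)*(s + 2)*(s + 5)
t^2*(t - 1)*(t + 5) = t^4 + 4*t^3 - 5*t^2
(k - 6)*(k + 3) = k^2 - 3*k - 18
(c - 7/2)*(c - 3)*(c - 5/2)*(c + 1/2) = c^4 - 17*c^3/2 + 89*c^2/4 - 103*c/8 - 105/8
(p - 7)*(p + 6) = p^2 - p - 42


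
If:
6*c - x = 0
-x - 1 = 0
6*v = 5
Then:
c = -1/6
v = 5/6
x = -1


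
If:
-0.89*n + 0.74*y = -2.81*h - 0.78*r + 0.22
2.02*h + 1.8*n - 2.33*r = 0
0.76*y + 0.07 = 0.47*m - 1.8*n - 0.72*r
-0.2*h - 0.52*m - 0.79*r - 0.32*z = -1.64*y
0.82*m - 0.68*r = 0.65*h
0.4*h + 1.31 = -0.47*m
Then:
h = -0.81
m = -2.10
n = -1.38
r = -1.77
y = 3.55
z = 26.49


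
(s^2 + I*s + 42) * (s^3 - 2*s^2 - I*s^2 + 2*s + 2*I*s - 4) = s^5 - 2*s^4 + 45*s^3 - 90*s^2 - 40*I*s^2 + 84*s + 80*I*s - 168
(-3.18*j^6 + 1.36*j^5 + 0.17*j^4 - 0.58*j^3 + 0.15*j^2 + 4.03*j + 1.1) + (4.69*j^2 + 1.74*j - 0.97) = -3.18*j^6 + 1.36*j^5 + 0.17*j^4 - 0.58*j^3 + 4.84*j^2 + 5.77*j + 0.13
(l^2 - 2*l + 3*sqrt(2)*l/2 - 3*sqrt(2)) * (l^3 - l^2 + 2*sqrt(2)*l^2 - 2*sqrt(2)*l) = l^5 - 3*l^4 + 7*sqrt(2)*l^4/2 - 21*sqrt(2)*l^3/2 + 8*l^3 - 18*l^2 + 7*sqrt(2)*l^2 + 12*l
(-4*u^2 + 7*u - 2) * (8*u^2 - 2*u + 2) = -32*u^4 + 64*u^3 - 38*u^2 + 18*u - 4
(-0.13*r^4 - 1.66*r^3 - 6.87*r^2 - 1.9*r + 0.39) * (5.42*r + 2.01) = -0.7046*r^5 - 9.2585*r^4 - 40.572*r^3 - 24.1067*r^2 - 1.7052*r + 0.7839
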